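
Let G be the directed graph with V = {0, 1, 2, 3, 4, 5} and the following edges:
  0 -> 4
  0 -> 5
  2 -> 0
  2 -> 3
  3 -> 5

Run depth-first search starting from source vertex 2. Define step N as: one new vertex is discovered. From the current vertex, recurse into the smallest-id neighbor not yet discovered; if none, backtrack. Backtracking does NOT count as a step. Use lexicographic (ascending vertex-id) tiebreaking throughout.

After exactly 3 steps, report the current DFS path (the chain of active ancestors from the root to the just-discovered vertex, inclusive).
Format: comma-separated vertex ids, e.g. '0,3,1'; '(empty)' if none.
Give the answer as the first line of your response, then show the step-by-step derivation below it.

2,0,4

step 1: discover 2; path=2; order=2
step 2: discover 0; path=2>0; order=2,0
step 3: discover 4; path=2>0>4; order=2,0,4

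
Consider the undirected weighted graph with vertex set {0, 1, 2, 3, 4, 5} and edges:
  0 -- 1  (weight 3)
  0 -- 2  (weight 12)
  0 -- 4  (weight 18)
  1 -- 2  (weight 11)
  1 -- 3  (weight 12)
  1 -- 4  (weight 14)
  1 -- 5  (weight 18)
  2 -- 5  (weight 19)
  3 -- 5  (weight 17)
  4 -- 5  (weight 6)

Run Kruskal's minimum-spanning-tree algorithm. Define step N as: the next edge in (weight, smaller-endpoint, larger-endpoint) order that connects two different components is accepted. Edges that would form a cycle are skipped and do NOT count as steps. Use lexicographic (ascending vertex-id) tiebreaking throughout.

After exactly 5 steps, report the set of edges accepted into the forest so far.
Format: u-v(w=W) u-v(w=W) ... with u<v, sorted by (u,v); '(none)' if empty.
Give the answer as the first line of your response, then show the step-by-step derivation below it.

0-1(w=3) 1-2(w=11) 1-3(w=12) 1-4(w=14) 4-5(w=6)

step 1: add edge 0-1 (w=3); MST = {0-1(w=3)}
step 2: add edge 4-5 (w=6); MST = {0-1(w=3) 4-5(w=6)}
step 3: add edge 1-2 (w=11); MST = {0-1(w=3) 1-2(w=11) 4-5(w=6)}
step 4: add edge 1-3 (w=12); MST = {0-1(w=3) 1-2(w=11) 1-3(w=12) 4-5(w=6)}
step 5: add edge 1-4 (w=14); MST = {0-1(w=3) 1-2(w=11) 1-3(w=12) 1-4(w=14) 4-5(w=6)}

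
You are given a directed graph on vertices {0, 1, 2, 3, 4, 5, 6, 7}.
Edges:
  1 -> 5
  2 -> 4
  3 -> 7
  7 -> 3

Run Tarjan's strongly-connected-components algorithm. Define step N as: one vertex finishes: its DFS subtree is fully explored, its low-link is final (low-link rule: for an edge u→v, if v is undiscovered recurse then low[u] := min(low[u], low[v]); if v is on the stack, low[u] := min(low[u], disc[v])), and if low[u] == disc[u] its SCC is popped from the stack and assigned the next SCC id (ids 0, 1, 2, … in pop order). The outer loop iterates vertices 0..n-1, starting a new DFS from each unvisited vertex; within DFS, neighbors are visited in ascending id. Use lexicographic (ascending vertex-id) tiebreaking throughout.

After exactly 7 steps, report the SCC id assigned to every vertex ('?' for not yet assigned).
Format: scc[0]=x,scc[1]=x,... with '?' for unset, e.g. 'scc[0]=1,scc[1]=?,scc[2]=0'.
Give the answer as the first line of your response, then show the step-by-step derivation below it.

scc[0]=0,scc[1]=2,scc[2]=4,scc[3]=5,scc[4]=3,scc[5]=1,scc[6]=?,scc[7]=5

step 1: low=(low[0]=0,low[1]=?,low[2]=?,low[3]=?,low[4]=?,low[5]=?,low[6]=?,low[7]=?); scc=(scc[0]=0,scc[1]=?,scc[2]=?,scc[3]=?,scc[4]=?,scc[5]=?,scc[6]=?,scc[7]=?)
step 2: low=(low[0]=0,low[1]=1,low[2]=?,low[3]=?,low[4]=?,low[5]=2,low[6]=?,low[7]=?); scc=(scc[0]=0,scc[1]=?,scc[2]=?,scc[3]=?,scc[4]=?,scc[5]=1,scc[6]=?,scc[7]=?)
step 3: low=(low[0]=0,low[1]=1,low[2]=?,low[3]=?,low[4]=?,low[5]=2,low[6]=?,low[7]=?); scc=(scc[0]=0,scc[1]=2,scc[2]=?,scc[3]=?,scc[4]=?,scc[5]=1,scc[6]=?,scc[7]=?)
step 4: low=(low[0]=0,low[1]=1,low[2]=3,low[3]=?,low[4]=4,low[5]=2,low[6]=?,low[7]=?); scc=(scc[0]=0,scc[1]=2,scc[2]=?,scc[3]=?,scc[4]=3,scc[5]=1,scc[6]=?,scc[7]=?)
step 5: low=(low[0]=0,low[1]=1,low[2]=3,low[3]=?,low[4]=4,low[5]=2,low[6]=?,low[7]=?); scc=(scc[0]=0,scc[1]=2,scc[2]=4,scc[3]=?,scc[4]=3,scc[5]=1,scc[6]=?,scc[7]=?)
step 6: low=(low[0]=0,low[1]=1,low[2]=3,low[3]=5,low[4]=4,low[5]=2,low[6]=?,low[7]=5); scc=(scc[0]=0,scc[1]=2,scc[2]=4,scc[3]=?,scc[4]=3,scc[5]=1,scc[6]=?,scc[7]=?)
step 7: low=(low[0]=0,low[1]=1,low[2]=3,low[3]=5,low[4]=4,low[5]=2,low[6]=?,low[7]=5); scc=(scc[0]=0,scc[1]=2,scc[2]=4,scc[3]=5,scc[4]=3,scc[5]=1,scc[6]=?,scc[7]=5)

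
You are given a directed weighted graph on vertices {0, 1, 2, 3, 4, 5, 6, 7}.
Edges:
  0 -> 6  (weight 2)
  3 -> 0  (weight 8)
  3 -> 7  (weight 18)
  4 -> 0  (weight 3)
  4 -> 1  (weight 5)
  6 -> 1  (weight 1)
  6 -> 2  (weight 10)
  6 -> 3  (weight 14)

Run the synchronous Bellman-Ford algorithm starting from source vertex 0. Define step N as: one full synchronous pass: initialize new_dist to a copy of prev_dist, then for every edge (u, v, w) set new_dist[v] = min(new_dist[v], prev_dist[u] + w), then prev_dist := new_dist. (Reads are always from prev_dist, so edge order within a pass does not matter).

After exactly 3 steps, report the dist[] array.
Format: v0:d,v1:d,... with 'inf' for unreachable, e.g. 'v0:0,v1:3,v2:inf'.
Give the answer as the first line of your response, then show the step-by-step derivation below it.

v0:0,v1:3,v2:12,v3:16,v4:inf,v5:inf,v6:2,v7:34

step 1: dist = v0:0,v1:inf,v2:inf,v3:inf,v4:inf,v5:inf,v6:2,v7:inf
step 2: dist = v0:0,v1:3,v2:12,v3:16,v4:inf,v5:inf,v6:2,v7:inf
step 3: dist = v0:0,v1:3,v2:12,v3:16,v4:inf,v5:inf,v6:2,v7:34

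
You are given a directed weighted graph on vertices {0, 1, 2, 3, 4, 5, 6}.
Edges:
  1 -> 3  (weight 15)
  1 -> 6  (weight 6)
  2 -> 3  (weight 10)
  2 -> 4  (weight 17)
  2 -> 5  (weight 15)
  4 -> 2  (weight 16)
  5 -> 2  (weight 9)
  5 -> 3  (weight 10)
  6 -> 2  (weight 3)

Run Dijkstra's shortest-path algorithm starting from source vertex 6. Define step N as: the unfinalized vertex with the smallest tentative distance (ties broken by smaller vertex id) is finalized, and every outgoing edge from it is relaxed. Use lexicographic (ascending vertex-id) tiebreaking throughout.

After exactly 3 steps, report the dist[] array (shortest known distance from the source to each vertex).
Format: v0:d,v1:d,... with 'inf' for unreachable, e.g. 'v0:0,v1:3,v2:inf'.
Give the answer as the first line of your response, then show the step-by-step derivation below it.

v0:inf,v1:inf,v2:3,v3:13,v4:20,v5:18,v6:0

step 1: dist = v0:inf,v1:inf,v2:3,v3:inf,v4:inf,v5:inf,v6:0
step 2: dist = v0:inf,v1:inf,v2:3,v3:13,v4:20,v5:18,v6:0
step 3: dist = v0:inf,v1:inf,v2:3,v3:13,v4:20,v5:18,v6:0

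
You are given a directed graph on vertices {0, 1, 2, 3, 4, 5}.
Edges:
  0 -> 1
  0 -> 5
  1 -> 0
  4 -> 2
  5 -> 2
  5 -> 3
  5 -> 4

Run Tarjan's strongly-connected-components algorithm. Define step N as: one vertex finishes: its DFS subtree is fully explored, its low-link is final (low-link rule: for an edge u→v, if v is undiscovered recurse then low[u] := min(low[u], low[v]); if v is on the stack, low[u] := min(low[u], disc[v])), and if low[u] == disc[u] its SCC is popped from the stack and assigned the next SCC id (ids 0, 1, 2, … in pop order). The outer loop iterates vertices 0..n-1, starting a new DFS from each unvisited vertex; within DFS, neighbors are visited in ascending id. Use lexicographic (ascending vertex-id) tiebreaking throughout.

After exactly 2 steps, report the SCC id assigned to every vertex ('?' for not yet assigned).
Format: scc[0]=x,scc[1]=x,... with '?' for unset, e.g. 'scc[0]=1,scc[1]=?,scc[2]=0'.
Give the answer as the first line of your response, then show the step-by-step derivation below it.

scc[0]=?,scc[1]=?,scc[2]=0,scc[3]=?,scc[4]=?,scc[5]=?

step 1: low=(low[0]=0,low[1]=0,low[2]=?,low[3]=?,low[4]=?,low[5]=?); scc=(scc[0]=?,scc[1]=?,scc[2]=?,scc[3]=?,scc[4]=?,scc[5]=?)
step 2: low=(low[0]=0,low[1]=0,low[2]=3,low[3]=?,low[4]=?,low[5]=2); scc=(scc[0]=?,scc[1]=?,scc[2]=0,scc[3]=?,scc[4]=?,scc[5]=?)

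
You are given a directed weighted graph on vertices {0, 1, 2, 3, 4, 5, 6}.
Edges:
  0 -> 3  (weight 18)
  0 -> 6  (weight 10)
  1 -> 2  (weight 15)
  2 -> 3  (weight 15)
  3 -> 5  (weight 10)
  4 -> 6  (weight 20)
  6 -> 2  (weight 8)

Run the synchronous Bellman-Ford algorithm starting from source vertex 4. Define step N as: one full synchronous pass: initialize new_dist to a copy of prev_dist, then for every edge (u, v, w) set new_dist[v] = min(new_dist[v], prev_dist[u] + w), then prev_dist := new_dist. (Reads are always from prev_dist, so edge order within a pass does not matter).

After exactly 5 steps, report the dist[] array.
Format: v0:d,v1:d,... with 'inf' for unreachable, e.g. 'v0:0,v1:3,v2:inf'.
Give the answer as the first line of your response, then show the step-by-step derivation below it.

v0:inf,v1:inf,v2:28,v3:43,v4:0,v5:53,v6:20

step 1: dist = v0:inf,v1:inf,v2:inf,v3:inf,v4:0,v5:inf,v6:20
step 2: dist = v0:inf,v1:inf,v2:28,v3:inf,v4:0,v5:inf,v6:20
step 3: dist = v0:inf,v1:inf,v2:28,v3:43,v4:0,v5:inf,v6:20
step 4: dist = v0:inf,v1:inf,v2:28,v3:43,v4:0,v5:53,v6:20
step 5: dist = v0:inf,v1:inf,v2:28,v3:43,v4:0,v5:53,v6:20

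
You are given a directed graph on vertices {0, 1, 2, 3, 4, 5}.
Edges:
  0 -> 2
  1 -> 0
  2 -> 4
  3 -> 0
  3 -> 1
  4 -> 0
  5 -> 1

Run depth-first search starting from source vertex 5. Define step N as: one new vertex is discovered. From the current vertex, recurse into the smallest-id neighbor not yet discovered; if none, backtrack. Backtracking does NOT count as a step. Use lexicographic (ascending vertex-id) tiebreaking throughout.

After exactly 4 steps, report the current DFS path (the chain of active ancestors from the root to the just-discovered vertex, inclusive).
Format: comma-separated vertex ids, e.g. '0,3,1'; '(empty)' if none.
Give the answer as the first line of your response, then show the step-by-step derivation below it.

5,1,0,2

step 1: discover 5; path=5; order=5
step 2: discover 1; path=5>1; order=5,1
step 3: discover 0; path=5>1>0; order=5,1,0
step 4: discover 2; path=5>1>0>2; order=5,1,0,2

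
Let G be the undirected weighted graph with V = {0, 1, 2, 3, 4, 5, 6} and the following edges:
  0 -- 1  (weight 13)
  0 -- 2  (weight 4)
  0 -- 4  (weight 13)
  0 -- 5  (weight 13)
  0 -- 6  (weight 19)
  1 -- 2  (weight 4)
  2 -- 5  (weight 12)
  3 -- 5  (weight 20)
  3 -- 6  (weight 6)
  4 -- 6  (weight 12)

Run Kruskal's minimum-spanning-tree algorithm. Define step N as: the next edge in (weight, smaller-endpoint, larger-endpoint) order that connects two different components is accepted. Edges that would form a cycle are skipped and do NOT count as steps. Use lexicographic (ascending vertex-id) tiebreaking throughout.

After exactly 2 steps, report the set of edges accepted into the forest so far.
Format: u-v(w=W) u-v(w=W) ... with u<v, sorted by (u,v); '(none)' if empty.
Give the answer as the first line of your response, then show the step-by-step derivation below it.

0-2(w=4) 1-2(w=4)

step 1: add edge 0-2 (w=4); MST = {0-2(w=4)}
step 2: add edge 1-2 (w=4); MST = {0-2(w=4) 1-2(w=4)}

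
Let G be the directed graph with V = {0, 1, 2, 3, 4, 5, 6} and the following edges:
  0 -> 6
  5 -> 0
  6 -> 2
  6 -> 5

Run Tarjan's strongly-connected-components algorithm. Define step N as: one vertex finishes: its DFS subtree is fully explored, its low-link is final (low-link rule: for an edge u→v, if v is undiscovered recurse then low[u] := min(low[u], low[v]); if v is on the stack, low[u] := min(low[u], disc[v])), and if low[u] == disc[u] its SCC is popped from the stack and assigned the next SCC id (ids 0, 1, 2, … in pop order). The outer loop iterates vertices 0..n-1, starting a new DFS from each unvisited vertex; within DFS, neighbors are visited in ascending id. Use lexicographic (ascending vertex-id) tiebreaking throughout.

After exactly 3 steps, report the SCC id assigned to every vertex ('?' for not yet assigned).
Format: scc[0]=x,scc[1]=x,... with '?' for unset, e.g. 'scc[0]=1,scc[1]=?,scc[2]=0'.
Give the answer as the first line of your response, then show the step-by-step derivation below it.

scc[0]=?,scc[1]=?,scc[2]=0,scc[3]=?,scc[4]=?,scc[5]=?,scc[6]=?

step 1: low=(low[0]=0,low[1]=?,low[2]=2,low[3]=?,low[4]=?,low[5]=?,low[6]=1); scc=(scc[0]=?,scc[1]=?,scc[2]=0,scc[3]=?,scc[4]=?,scc[5]=?,scc[6]=?)
step 2: low=(low[0]=0,low[1]=?,low[2]=2,low[3]=?,low[4]=?,low[5]=0,low[6]=1); scc=(scc[0]=?,scc[1]=?,scc[2]=0,scc[3]=?,scc[4]=?,scc[5]=?,scc[6]=?)
step 3: low=(low[0]=0,low[1]=?,low[2]=2,low[3]=?,low[4]=?,low[5]=0,low[6]=0); scc=(scc[0]=?,scc[1]=?,scc[2]=0,scc[3]=?,scc[4]=?,scc[5]=?,scc[6]=?)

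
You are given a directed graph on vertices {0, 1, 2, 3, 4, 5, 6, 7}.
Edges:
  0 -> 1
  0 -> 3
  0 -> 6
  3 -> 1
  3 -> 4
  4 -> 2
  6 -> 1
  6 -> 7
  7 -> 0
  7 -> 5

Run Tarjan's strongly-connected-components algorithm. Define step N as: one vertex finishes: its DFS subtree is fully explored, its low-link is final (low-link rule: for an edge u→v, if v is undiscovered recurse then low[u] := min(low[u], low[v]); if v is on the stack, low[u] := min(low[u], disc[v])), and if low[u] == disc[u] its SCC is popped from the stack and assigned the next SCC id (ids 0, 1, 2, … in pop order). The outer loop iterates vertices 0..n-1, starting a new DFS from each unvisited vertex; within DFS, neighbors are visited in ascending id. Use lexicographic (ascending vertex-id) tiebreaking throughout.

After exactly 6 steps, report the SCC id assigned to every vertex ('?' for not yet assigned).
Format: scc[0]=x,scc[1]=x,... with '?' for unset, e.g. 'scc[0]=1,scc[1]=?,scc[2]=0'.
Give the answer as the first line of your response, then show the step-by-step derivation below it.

scc[0]=?,scc[1]=0,scc[2]=1,scc[3]=3,scc[4]=2,scc[5]=4,scc[6]=?,scc[7]=?

step 1: low=(low[0]=0,low[1]=1,low[2]=?,low[3]=?,low[4]=?,low[5]=?,low[6]=?,low[7]=?); scc=(scc[0]=?,scc[1]=0,scc[2]=?,scc[3]=?,scc[4]=?,scc[5]=?,scc[6]=?,scc[7]=?)
step 2: low=(low[0]=0,low[1]=1,low[2]=4,low[3]=2,low[4]=3,low[5]=?,low[6]=?,low[7]=?); scc=(scc[0]=?,scc[1]=0,scc[2]=1,scc[3]=?,scc[4]=?,scc[5]=?,scc[6]=?,scc[7]=?)
step 3: low=(low[0]=0,low[1]=1,low[2]=4,low[3]=2,low[4]=3,low[5]=?,low[6]=?,low[7]=?); scc=(scc[0]=?,scc[1]=0,scc[2]=1,scc[3]=?,scc[4]=2,scc[5]=?,scc[6]=?,scc[7]=?)
step 4: low=(low[0]=0,low[1]=1,low[2]=4,low[3]=2,low[4]=3,low[5]=?,low[6]=?,low[7]=?); scc=(scc[0]=?,scc[1]=0,scc[2]=1,scc[3]=3,scc[4]=2,scc[5]=?,scc[6]=?,scc[7]=?)
step 5: low=(low[0]=0,low[1]=1,low[2]=4,low[3]=2,low[4]=3,low[5]=7,low[6]=5,low[7]=0); scc=(scc[0]=?,scc[1]=0,scc[2]=1,scc[3]=3,scc[4]=2,scc[5]=4,scc[6]=?,scc[7]=?)
step 6: low=(low[0]=0,low[1]=1,low[2]=4,low[3]=2,low[4]=3,low[5]=7,low[6]=5,low[7]=0); scc=(scc[0]=?,scc[1]=0,scc[2]=1,scc[3]=3,scc[4]=2,scc[5]=4,scc[6]=?,scc[7]=?)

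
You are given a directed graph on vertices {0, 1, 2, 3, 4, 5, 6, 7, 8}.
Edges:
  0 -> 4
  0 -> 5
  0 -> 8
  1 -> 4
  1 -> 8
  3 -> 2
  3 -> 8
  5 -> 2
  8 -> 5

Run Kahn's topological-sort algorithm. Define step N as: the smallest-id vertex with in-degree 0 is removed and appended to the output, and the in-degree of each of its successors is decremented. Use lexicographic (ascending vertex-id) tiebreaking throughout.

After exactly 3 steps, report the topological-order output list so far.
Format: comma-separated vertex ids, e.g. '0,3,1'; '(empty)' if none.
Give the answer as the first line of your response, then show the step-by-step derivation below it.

0,1,3

step 1: output 0; order=[0]; indeg=(0,0,2,0,1,1,0,0,2)
step 2: output 1; order=[0,1]; indeg=(0,0,2,0,0,1,0,0,1)
step 3: output 3; order=[0,1,3]; indeg=(0,0,1,0,0,1,0,0,0)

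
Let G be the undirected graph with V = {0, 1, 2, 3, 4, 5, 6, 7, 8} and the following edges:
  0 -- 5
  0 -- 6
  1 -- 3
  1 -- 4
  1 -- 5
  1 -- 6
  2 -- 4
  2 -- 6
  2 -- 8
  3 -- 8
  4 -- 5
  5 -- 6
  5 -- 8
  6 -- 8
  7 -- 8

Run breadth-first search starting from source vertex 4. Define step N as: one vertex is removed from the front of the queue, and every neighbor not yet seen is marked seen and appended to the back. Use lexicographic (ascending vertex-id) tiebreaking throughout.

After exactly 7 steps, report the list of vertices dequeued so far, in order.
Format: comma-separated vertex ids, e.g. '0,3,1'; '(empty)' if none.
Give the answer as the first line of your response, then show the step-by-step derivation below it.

4,1,2,5,3,6,8

step 1: dequeue 4; queue=[1,2,5]; order=4
step 2: dequeue 1; queue=[2,5,3,6]; order=4,1
step 3: dequeue 2; queue=[5,3,6,8]; order=4,1,2
step 4: dequeue 5; queue=[3,6,8,0]; order=4,1,2,5
step 5: dequeue 3; queue=[6,8,0]; order=4,1,2,5,3
step 6: dequeue 6; queue=[8,0]; order=4,1,2,5,3,6
step 7: dequeue 8; queue=[0,7]; order=4,1,2,5,3,6,8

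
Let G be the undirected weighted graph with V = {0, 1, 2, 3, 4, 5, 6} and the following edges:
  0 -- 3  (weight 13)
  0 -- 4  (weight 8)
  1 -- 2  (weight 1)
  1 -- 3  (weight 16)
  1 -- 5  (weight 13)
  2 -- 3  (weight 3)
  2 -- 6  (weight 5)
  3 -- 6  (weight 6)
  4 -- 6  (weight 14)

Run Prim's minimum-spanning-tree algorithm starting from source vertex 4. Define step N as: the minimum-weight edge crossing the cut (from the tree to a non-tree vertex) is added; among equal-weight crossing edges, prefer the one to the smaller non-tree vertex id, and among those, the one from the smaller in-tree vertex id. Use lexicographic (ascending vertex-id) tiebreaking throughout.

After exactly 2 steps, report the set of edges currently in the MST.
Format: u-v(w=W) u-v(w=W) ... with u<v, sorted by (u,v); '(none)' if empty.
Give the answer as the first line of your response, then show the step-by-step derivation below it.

0-3(w=13) 0-4(w=8)

step 1: add edge 0-4 (w=8); MST = {0-4(w=8)}
step 2: add edge 0-3 (w=13); MST = {0-3(w=13) 0-4(w=8)}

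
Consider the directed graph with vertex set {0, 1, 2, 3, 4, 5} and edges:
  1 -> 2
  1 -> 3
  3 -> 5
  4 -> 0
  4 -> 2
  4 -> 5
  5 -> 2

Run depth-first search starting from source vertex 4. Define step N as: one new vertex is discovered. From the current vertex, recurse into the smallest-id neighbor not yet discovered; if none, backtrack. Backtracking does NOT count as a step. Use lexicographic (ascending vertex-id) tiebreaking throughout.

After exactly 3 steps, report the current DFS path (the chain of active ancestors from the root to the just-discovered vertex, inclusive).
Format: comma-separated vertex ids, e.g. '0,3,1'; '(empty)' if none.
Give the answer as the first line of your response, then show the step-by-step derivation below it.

4,2

step 1: discover 4; path=4; order=4
step 2: discover 0; path=4>0; order=4,0
step 3: discover 2; path=4>2; order=4,0,2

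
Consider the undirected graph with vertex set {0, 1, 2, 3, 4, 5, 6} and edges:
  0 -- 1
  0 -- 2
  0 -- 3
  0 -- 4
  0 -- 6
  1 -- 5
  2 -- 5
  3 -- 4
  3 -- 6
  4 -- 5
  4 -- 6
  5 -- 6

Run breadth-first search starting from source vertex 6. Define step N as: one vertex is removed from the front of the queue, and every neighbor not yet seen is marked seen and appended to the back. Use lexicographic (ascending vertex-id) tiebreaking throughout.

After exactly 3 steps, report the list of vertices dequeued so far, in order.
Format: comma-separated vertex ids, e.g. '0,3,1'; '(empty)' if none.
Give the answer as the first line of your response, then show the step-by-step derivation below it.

6,0,3

step 1: dequeue 6; queue=[0,3,4,5]; order=6
step 2: dequeue 0; queue=[3,4,5,1,2]; order=6,0
step 3: dequeue 3; queue=[4,5,1,2]; order=6,0,3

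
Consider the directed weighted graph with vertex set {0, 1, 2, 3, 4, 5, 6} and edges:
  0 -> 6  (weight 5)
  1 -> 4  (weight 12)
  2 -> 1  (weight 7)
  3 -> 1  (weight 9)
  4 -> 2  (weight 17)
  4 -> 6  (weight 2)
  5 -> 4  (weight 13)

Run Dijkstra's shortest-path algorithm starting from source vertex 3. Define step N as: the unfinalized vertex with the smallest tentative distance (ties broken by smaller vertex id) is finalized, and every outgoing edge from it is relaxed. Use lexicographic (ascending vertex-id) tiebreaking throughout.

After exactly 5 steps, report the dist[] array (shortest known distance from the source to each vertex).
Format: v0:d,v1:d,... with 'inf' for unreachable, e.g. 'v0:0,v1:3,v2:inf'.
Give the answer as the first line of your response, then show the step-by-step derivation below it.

v0:inf,v1:9,v2:38,v3:0,v4:21,v5:inf,v6:23

step 1: dist = v0:inf,v1:9,v2:inf,v3:0,v4:inf,v5:inf,v6:inf
step 2: dist = v0:inf,v1:9,v2:inf,v3:0,v4:21,v5:inf,v6:inf
step 3: dist = v0:inf,v1:9,v2:38,v3:0,v4:21,v5:inf,v6:23
step 4: dist = v0:inf,v1:9,v2:38,v3:0,v4:21,v5:inf,v6:23
step 5: dist = v0:inf,v1:9,v2:38,v3:0,v4:21,v5:inf,v6:23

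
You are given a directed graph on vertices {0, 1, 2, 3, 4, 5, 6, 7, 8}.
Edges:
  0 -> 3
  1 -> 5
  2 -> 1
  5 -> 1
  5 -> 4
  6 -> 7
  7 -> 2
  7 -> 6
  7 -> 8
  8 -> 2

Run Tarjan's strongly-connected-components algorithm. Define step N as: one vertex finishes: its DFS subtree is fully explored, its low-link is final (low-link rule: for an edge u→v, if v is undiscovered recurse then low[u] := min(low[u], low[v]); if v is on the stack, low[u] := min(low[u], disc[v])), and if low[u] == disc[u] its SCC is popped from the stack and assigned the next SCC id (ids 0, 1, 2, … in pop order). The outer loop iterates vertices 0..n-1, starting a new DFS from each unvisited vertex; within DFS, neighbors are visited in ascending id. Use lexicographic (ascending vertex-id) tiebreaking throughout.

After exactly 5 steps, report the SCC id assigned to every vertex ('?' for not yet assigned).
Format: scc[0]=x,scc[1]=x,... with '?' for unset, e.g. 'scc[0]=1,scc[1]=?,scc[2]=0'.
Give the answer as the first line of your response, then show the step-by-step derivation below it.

scc[0]=1,scc[1]=3,scc[2]=?,scc[3]=0,scc[4]=2,scc[5]=3,scc[6]=?,scc[7]=?,scc[8]=?

step 1: low=(low[0]=0,low[1]=?,low[2]=?,low[3]=1,low[4]=?,low[5]=?,low[6]=?,low[7]=?,low[8]=?); scc=(scc[0]=?,scc[1]=?,scc[2]=?,scc[3]=0,scc[4]=?,scc[5]=?,scc[6]=?,scc[7]=?,scc[8]=?)
step 2: low=(low[0]=0,low[1]=?,low[2]=?,low[3]=1,low[4]=?,low[5]=?,low[6]=?,low[7]=?,low[8]=?); scc=(scc[0]=1,scc[1]=?,scc[2]=?,scc[3]=0,scc[4]=?,scc[5]=?,scc[6]=?,scc[7]=?,scc[8]=?)
step 3: low=(low[0]=0,low[1]=2,low[2]=?,low[3]=1,low[4]=4,low[5]=2,low[6]=?,low[7]=?,low[8]=?); scc=(scc[0]=1,scc[1]=?,scc[2]=?,scc[3]=0,scc[4]=2,scc[5]=?,scc[6]=?,scc[7]=?,scc[8]=?)
step 4: low=(low[0]=0,low[1]=2,low[2]=?,low[3]=1,low[4]=4,low[5]=2,low[6]=?,low[7]=?,low[8]=?); scc=(scc[0]=1,scc[1]=?,scc[2]=?,scc[3]=0,scc[4]=2,scc[5]=?,scc[6]=?,scc[7]=?,scc[8]=?)
step 5: low=(low[0]=0,low[1]=2,low[2]=?,low[3]=1,low[4]=4,low[5]=2,low[6]=?,low[7]=?,low[8]=?); scc=(scc[0]=1,scc[1]=3,scc[2]=?,scc[3]=0,scc[4]=2,scc[5]=3,scc[6]=?,scc[7]=?,scc[8]=?)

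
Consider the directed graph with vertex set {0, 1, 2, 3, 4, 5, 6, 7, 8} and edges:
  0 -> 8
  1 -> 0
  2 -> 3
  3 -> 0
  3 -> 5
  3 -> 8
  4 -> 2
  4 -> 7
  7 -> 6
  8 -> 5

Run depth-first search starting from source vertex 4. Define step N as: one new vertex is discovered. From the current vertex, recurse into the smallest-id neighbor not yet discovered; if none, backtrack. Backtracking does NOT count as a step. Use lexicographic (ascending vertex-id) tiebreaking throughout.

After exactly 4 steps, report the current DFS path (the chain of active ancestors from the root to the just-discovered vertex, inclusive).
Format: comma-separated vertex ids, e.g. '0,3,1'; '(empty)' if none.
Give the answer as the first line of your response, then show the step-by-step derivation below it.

4,2,3,0

step 1: discover 4; path=4; order=4
step 2: discover 2; path=4>2; order=4,2
step 3: discover 3; path=4>2>3; order=4,2,3
step 4: discover 0; path=4>2>3>0; order=4,2,3,0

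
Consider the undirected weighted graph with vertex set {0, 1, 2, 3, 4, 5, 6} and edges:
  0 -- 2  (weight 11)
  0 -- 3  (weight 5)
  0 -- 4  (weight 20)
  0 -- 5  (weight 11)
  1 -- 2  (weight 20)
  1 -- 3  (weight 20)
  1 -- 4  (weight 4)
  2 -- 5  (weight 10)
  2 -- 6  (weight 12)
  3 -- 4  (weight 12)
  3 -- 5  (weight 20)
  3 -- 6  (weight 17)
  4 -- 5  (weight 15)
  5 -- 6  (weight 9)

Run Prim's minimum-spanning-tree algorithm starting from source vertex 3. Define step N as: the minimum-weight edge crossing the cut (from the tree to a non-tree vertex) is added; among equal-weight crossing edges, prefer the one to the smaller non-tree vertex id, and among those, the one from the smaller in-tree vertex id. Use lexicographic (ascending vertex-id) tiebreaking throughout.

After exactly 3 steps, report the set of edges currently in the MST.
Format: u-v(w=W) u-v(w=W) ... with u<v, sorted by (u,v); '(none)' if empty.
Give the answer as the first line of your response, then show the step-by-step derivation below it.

0-2(w=11) 0-3(w=5) 2-5(w=10)

step 1: add edge 0-3 (w=5); MST = {0-3(w=5)}
step 2: add edge 0-2 (w=11); MST = {0-2(w=11) 0-3(w=5)}
step 3: add edge 2-5 (w=10); MST = {0-2(w=11) 0-3(w=5) 2-5(w=10)}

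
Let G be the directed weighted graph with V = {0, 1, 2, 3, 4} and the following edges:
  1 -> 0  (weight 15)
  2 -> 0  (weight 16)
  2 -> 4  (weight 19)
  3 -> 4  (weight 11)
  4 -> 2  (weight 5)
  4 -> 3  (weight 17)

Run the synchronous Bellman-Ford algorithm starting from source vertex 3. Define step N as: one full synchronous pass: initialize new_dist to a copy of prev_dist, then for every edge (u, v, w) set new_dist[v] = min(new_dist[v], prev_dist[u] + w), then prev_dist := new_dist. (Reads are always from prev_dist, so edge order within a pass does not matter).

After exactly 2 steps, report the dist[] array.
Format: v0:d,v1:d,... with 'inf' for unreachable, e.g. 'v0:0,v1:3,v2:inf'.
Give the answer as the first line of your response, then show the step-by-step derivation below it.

v0:inf,v1:inf,v2:16,v3:0,v4:11

step 1: dist = v0:inf,v1:inf,v2:inf,v3:0,v4:11
step 2: dist = v0:inf,v1:inf,v2:16,v3:0,v4:11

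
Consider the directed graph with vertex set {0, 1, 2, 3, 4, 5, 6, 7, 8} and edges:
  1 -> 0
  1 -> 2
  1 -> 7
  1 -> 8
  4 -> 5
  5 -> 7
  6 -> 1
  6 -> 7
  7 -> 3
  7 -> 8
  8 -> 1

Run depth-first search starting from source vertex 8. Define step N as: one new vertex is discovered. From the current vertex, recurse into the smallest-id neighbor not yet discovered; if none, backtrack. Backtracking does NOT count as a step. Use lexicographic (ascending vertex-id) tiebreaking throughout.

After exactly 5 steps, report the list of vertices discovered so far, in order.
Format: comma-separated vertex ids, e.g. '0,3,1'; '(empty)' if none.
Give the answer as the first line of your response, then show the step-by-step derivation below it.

8,1,0,2,7

step 1: discover 8; path=8; order=8
step 2: discover 1; path=8>1; order=8,1
step 3: discover 0; path=8>1>0; order=8,1,0
step 4: discover 2; path=8>1>2; order=8,1,0,2
step 5: discover 7; path=8>1>7; order=8,1,0,2,7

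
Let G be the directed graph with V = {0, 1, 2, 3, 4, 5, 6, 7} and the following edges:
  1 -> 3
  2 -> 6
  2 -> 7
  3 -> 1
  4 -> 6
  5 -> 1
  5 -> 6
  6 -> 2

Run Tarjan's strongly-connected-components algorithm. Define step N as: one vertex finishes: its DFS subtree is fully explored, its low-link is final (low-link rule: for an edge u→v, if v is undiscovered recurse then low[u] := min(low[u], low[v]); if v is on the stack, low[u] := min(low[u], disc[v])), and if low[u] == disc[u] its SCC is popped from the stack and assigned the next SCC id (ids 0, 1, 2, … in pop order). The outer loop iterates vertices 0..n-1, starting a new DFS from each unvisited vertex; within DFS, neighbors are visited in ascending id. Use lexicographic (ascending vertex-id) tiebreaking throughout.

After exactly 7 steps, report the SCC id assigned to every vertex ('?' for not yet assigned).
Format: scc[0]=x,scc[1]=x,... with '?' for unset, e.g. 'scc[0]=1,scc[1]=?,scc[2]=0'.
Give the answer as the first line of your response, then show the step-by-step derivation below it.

scc[0]=0,scc[1]=1,scc[2]=3,scc[3]=1,scc[4]=4,scc[5]=?,scc[6]=3,scc[7]=2

step 1: low=(low[0]=0,low[1]=?,low[2]=?,low[3]=?,low[4]=?,low[5]=?,low[6]=?,low[7]=?); scc=(scc[0]=0,scc[1]=?,scc[2]=?,scc[3]=?,scc[4]=?,scc[5]=?,scc[6]=?,scc[7]=?)
step 2: low=(low[0]=0,low[1]=1,low[2]=?,low[3]=1,low[4]=?,low[5]=?,low[6]=?,low[7]=?); scc=(scc[0]=0,scc[1]=?,scc[2]=?,scc[3]=?,scc[4]=?,scc[5]=?,scc[6]=?,scc[7]=?)
step 3: low=(low[0]=0,low[1]=1,low[2]=?,low[3]=1,low[4]=?,low[5]=?,low[6]=?,low[7]=?); scc=(scc[0]=0,scc[1]=1,scc[2]=?,scc[3]=1,scc[4]=?,scc[5]=?,scc[6]=?,scc[7]=?)
step 4: low=(low[0]=0,low[1]=1,low[2]=3,low[3]=1,low[4]=?,low[5]=?,low[6]=3,low[7]=?); scc=(scc[0]=0,scc[1]=1,scc[2]=?,scc[3]=1,scc[4]=?,scc[5]=?,scc[6]=?,scc[7]=?)
step 5: low=(low[0]=0,low[1]=1,low[2]=3,low[3]=1,low[4]=?,low[5]=?,low[6]=3,low[7]=5); scc=(scc[0]=0,scc[1]=1,scc[2]=?,scc[3]=1,scc[4]=?,scc[5]=?,scc[6]=?,scc[7]=2)
step 6: low=(low[0]=0,low[1]=1,low[2]=3,low[3]=1,low[4]=?,low[5]=?,low[6]=3,low[7]=5); scc=(scc[0]=0,scc[1]=1,scc[2]=3,scc[3]=1,scc[4]=?,scc[5]=?,scc[6]=3,scc[7]=2)
step 7: low=(low[0]=0,low[1]=1,low[2]=3,low[3]=1,low[4]=6,low[5]=?,low[6]=3,low[7]=5); scc=(scc[0]=0,scc[1]=1,scc[2]=3,scc[3]=1,scc[4]=4,scc[5]=?,scc[6]=3,scc[7]=2)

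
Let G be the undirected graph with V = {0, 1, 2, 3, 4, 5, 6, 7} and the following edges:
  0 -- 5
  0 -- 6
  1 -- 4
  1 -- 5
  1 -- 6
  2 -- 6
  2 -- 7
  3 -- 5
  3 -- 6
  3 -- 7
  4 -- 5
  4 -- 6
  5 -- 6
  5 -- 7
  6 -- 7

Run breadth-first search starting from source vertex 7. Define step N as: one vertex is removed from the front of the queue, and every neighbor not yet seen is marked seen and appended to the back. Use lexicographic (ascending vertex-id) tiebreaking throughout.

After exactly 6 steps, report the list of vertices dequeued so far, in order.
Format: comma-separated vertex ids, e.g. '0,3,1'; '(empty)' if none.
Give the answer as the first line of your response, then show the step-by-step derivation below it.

7,2,3,5,6,0

step 1: dequeue 7; queue=[2,3,5,6]; order=7
step 2: dequeue 2; queue=[3,5,6]; order=7,2
step 3: dequeue 3; queue=[5,6]; order=7,2,3
step 4: dequeue 5; queue=[6,0,1,4]; order=7,2,3,5
step 5: dequeue 6; queue=[0,1,4]; order=7,2,3,5,6
step 6: dequeue 0; queue=[1,4]; order=7,2,3,5,6,0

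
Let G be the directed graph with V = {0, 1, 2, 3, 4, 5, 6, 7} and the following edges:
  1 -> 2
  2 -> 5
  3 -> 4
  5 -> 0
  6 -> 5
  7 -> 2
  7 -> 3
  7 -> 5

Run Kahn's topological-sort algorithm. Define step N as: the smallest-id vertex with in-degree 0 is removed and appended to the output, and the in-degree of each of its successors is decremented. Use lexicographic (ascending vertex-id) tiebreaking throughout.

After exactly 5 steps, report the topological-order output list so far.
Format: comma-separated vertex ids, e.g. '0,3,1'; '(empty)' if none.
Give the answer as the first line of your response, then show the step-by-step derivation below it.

1,6,7,2,3

step 1: output 1; order=[1]; indeg=(1,0,1,1,1,3,0,0)
step 2: output 6; order=[1,6]; indeg=(1,0,1,1,1,2,0,0)
step 3: output 7; order=[1,6,7]; indeg=(1,0,0,0,1,1,0,0)
step 4: output 2; order=[1,6,7,2]; indeg=(1,0,0,0,1,0,0,0)
step 5: output 3; order=[1,6,7,2,3]; indeg=(1,0,0,0,0,0,0,0)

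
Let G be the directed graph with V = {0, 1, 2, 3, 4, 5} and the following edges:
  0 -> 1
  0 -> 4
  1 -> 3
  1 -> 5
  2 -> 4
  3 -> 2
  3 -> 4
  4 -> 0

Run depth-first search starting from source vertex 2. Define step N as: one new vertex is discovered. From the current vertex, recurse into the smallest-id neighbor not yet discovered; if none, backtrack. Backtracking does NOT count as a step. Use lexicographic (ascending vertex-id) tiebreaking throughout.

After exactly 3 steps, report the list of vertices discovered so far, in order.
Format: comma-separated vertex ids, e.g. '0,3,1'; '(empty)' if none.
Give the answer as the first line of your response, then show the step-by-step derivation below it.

2,4,0

step 1: discover 2; path=2; order=2
step 2: discover 4; path=2>4; order=2,4
step 3: discover 0; path=2>4>0; order=2,4,0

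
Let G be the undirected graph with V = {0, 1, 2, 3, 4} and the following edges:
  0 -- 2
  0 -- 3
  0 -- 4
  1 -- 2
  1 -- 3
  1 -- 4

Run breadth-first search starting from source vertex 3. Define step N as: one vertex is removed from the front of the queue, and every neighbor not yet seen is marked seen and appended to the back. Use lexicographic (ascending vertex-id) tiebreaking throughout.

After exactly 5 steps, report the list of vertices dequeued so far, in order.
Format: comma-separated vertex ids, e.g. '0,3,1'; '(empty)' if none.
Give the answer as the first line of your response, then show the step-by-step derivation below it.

3,0,1,2,4

step 1: dequeue 3; queue=[0,1]; order=3
step 2: dequeue 0; queue=[1,2,4]; order=3,0
step 3: dequeue 1; queue=[2,4]; order=3,0,1
step 4: dequeue 2; queue=[4]; order=3,0,1,2
step 5: dequeue 4; queue=[(empty)]; order=3,0,1,2,4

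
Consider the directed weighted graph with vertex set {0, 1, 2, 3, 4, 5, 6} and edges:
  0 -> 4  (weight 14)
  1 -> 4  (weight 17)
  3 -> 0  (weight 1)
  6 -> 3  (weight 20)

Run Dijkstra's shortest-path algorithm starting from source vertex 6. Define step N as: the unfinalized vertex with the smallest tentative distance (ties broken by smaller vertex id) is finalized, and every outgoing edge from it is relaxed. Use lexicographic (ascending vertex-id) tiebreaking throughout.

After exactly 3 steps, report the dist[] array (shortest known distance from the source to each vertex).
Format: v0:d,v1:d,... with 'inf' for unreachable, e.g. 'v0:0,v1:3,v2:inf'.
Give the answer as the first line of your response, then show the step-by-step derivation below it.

v0:21,v1:inf,v2:inf,v3:20,v4:35,v5:inf,v6:0

step 1: dist = v0:inf,v1:inf,v2:inf,v3:20,v4:inf,v5:inf,v6:0
step 2: dist = v0:21,v1:inf,v2:inf,v3:20,v4:inf,v5:inf,v6:0
step 3: dist = v0:21,v1:inf,v2:inf,v3:20,v4:35,v5:inf,v6:0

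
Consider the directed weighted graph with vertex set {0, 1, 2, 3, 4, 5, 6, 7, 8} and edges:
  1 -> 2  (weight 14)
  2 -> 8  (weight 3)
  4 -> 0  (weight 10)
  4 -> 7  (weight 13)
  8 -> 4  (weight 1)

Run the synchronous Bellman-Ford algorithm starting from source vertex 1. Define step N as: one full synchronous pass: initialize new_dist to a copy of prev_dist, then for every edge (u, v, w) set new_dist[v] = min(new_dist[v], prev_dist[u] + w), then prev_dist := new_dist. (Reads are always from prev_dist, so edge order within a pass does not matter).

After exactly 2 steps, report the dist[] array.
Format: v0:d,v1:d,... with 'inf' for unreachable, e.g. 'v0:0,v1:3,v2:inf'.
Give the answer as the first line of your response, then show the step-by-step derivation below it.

v0:inf,v1:0,v2:14,v3:inf,v4:inf,v5:inf,v6:inf,v7:inf,v8:17

step 1: dist = v0:inf,v1:0,v2:14,v3:inf,v4:inf,v5:inf,v6:inf,v7:inf,v8:inf
step 2: dist = v0:inf,v1:0,v2:14,v3:inf,v4:inf,v5:inf,v6:inf,v7:inf,v8:17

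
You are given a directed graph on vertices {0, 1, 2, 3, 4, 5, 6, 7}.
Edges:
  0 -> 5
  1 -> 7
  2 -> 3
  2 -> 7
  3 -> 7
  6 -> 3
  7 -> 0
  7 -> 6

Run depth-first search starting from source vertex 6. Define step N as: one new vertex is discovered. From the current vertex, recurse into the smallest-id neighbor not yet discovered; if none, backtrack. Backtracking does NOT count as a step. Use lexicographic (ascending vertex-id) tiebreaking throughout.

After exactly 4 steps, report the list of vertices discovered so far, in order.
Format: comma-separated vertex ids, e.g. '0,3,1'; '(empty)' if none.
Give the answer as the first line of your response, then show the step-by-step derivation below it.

6,3,7,0

step 1: discover 6; path=6; order=6
step 2: discover 3; path=6>3; order=6,3
step 3: discover 7; path=6>3>7; order=6,3,7
step 4: discover 0; path=6>3>7>0; order=6,3,7,0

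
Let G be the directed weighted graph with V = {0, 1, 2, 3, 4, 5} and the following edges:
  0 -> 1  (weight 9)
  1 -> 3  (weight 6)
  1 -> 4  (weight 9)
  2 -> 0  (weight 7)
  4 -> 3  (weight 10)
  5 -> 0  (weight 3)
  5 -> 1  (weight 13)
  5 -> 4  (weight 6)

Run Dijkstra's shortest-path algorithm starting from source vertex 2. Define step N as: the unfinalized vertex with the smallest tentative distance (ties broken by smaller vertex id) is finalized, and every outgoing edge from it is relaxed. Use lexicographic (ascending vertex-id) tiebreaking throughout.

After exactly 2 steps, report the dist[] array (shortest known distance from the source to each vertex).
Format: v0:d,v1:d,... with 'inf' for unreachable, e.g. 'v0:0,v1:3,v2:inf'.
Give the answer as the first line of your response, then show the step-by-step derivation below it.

v0:7,v1:16,v2:0,v3:inf,v4:inf,v5:inf

step 1: dist = v0:7,v1:inf,v2:0,v3:inf,v4:inf,v5:inf
step 2: dist = v0:7,v1:16,v2:0,v3:inf,v4:inf,v5:inf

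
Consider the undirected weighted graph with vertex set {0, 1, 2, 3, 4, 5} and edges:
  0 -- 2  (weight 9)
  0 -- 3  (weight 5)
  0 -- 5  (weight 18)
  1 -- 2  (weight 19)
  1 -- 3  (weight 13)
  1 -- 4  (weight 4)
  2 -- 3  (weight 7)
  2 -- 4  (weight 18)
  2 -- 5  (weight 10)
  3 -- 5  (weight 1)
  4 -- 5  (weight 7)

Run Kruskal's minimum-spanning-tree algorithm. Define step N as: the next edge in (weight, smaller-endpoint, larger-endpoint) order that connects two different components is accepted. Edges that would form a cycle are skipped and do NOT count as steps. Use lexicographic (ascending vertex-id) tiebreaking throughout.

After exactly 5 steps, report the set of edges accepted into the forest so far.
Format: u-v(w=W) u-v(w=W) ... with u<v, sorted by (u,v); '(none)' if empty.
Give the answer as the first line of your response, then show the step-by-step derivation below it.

0-3(w=5) 1-4(w=4) 2-3(w=7) 3-5(w=1) 4-5(w=7)

step 1: add edge 3-5 (w=1); MST = {3-5(w=1)}
step 2: add edge 1-4 (w=4); MST = {1-4(w=4) 3-5(w=1)}
step 3: add edge 0-3 (w=5); MST = {0-3(w=5) 1-4(w=4) 3-5(w=1)}
step 4: add edge 2-3 (w=7); MST = {0-3(w=5) 1-4(w=4) 2-3(w=7) 3-5(w=1)}
step 5: add edge 4-5 (w=7); MST = {0-3(w=5) 1-4(w=4) 2-3(w=7) 3-5(w=1) 4-5(w=7)}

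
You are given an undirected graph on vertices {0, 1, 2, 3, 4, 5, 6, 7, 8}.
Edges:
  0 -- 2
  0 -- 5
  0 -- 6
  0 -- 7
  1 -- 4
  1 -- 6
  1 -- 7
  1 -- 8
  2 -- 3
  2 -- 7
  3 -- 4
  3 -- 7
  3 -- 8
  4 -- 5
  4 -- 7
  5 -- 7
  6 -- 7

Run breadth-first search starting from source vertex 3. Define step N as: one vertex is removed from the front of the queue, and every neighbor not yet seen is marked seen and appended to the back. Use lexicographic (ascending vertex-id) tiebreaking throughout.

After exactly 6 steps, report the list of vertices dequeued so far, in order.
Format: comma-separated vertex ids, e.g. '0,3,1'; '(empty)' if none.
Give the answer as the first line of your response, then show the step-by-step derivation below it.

3,2,4,7,8,0

step 1: dequeue 3; queue=[2,4,7,8]; order=3
step 2: dequeue 2; queue=[4,7,8,0]; order=3,2
step 3: dequeue 4; queue=[7,8,0,1,5]; order=3,2,4
step 4: dequeue 7; queue=[8,0,1,5,6]; order=3,2,4,7
step 5: dequeue 8; queue=[0,1,5,6]; order=3,2,4,7,8
step 6: dequeue 0; queue=[1,5,6]; order=3,2,4,7,8,0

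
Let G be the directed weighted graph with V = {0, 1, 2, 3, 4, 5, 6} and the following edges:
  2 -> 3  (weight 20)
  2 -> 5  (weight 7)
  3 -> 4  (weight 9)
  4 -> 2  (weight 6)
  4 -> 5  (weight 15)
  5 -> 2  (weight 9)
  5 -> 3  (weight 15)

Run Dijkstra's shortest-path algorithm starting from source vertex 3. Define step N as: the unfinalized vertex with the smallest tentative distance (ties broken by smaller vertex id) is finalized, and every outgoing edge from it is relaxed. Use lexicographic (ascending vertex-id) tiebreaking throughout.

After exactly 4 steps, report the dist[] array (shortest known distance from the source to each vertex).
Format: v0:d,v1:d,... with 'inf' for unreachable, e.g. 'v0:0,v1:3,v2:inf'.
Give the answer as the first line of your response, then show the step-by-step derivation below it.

v0:inf,v1:inf,v2:15,v3:0,v4:9,v5:22,v6:inf

step 1: dist = v0:inf,v1:inf,v2:inf,v3:0,v4:9,v5:inf,v6:inf
step 2: dist = v0:inf,v1:inf,v2:15,v3:0,v4:9,v5:24,v6:inf
step 3: dist = v0:inf,v1:inf,v2:15,v3:0,v4:9,v5:22,v6:inf
step 4: dist = v0:inf,v1:inf,v2:15,v3:0,v4:9,v5:22,v6:inf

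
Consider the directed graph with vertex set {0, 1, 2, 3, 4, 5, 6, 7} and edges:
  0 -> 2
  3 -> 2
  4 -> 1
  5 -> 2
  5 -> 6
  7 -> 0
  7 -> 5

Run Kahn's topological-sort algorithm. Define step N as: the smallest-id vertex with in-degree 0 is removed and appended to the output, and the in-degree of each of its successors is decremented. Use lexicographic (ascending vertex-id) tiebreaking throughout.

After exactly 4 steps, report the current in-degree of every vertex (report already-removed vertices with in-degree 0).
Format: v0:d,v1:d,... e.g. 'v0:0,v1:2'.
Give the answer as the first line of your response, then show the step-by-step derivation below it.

v0:0,v1:0,v2:2,v3:0,v4:0,v5:0,v6:1,v7:0

step 1: output 3; order=[3]; indeg=(1,1,2,0,0,1,1,0)
step 2: output 4; order=[3,4]; indeg=(1,0,2,0,0,1,1,0)
step 3: output 1; order=[3,4,1]; indeg=(1,0,2,0,0,1,1,0)
step 4: output 7; order=[3,4,1,7]; indeg=(0,0,2,0,0,0,1,0)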